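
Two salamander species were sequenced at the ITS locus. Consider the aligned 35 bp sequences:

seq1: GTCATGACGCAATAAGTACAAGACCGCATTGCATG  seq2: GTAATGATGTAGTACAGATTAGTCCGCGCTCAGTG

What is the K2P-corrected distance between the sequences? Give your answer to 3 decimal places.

0.663

Of 35 sites, 8 differences are transitions and 7 are transversions, so P = 8/35 ≈ 0.228571 and Q = 7/35 = 0.2.
Under the Kimura two-parameter model, d = −½ ln(1 − 2P − Q) − ¼ ln(1 − 2Q).
1 − 2P − Q = 0.342858, giving −½ ln(0.342858) = 0.535219.
1 − 2Q = 0.6, giving −¼ ln(0.6) = 0.127706.
d = 0.535219 + 0.127706 = 0.662925.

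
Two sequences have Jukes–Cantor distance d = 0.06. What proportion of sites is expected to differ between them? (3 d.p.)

p = (3/4)(1 − e^(−4d/3)) = 0.75 × (1 − e^(-0.08)) = 0.75 × (1 − 0.923116) = 0.057663.

0.058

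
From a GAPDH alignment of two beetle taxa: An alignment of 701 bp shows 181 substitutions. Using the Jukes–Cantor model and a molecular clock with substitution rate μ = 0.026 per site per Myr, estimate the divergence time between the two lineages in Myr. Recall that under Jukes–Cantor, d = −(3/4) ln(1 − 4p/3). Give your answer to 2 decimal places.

p = 181/701 ≈ 0.258203.
d = −(3/4) ln(1 − 4p/3) = −0.75 ln(1 − 0.344271) = −0.75 ln(0.655729)
  = −0.75 × (-0.422008) = 0.316506 substitutions/site.
Under a molecular clock d = 2μt, so t = d/(2μ) = 0.316506 / (2 × 0.026) = 6.09 Myr.

6.09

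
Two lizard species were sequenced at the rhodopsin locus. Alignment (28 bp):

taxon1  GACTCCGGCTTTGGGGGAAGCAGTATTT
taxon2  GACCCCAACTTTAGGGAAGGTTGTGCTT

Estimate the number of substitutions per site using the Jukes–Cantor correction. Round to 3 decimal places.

0.485

The sequences differ at 10 of 28 sites (4, 7, 8, 13, 17, 19, 21, 22, 25, 26), so p = 10/28 ≈ 0.357143.
d = −(3/4) ln(1 − 4p/3) = −0.75 ln(1 − 0.476191) = −0.75 ln(0.523809)
  = −0.75 × (-0.646628) = 0.484971 substitutions/site.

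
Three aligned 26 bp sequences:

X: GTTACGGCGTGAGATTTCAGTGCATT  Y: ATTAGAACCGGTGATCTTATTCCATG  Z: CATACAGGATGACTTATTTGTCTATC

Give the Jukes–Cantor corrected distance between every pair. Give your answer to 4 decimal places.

d(X,Y) = 0.7166, d(X,Z) = 0.8240, d(Y,Z) = 1.0998

X–Y: 12/26 sites differ → p ≈ 0.461538, d = −0.75 ln(1 − 0.615384) = 0.716632 ≈ 0.7166.
X–Z: 13/26 sites differ → p = 0.5, d = −0.75 ln(1 − 0.666667) = 0.823960 ≈ 0.8240.
Y–Z: 15/26 sites differ → p ≈ 0.576923, d = −0.75 ln(1 − 0.769231) = 1.099754 ≈ 1.0998.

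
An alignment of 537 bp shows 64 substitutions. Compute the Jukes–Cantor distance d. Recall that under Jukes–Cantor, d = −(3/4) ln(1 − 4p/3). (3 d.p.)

0.130

p = 64/537 ≈ 0.119181.
d = −(3/4) ln(1 − 4p/3) = −0.75 ln(1 − 0.158908) = −0.75 ln(0.841092)
  = −0.75 × (-0.173054) = 0.129791 substitutions/site.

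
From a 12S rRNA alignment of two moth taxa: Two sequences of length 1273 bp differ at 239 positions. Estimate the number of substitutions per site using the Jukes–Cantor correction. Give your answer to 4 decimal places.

p = 239/1273 ≈ 0.187745.
d = −(3/4) ln(1 − 4p/3) = −0.75 ln(1 − 0.250327) = −0.75 ln(0.749673)
  = −0.75 × (-0.288118) = 0.216089 substitutions/site.

0.2161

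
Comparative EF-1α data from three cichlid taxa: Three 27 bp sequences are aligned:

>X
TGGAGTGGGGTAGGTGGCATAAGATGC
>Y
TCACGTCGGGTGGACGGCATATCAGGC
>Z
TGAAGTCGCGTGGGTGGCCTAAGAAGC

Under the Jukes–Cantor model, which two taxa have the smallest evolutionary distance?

X and Z

X–Y: 10/27 differ, p = 0.370, d = 0.511.
X–Z: 6/27 differ, p = 0.222, d = 0.264.
Y–Z: 9/27 differ, p = 0.333, d = 0.441.
The smallest distance is between X and Z.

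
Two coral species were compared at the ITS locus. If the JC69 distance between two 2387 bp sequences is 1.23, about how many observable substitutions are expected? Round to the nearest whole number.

Invert JC69: p = (3/4)(1 − e^(−4d/3)) = 0.75 × (1 − e^(-1.64)) = 0.75 × (1 − 0.193980) = 0.604515.
Expected differing sites = pL ≈ 0.604515 × 2387 = 1442.977305 ≈ 1443.

1443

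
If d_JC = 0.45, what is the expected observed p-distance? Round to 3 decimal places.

p = (3/4)(1 − e^(−4d/3)) = 0.75 × (1 − e^(-0.6)) = 0.75 × (1 − 0.548812) = 0.338391.

0.338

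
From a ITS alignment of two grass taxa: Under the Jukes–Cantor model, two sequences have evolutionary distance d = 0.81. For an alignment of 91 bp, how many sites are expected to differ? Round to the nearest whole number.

45

Invert JC69: p = (3/4)(1 − e^(−4d/3)) = 0.75 × (1 − e^(-1.08)) = 0.75 × (1 − 0.339596) = 0.495303.
Expected differing sites = pL ≈ 0.495303 × 91 = 45.072573 ≈ 45.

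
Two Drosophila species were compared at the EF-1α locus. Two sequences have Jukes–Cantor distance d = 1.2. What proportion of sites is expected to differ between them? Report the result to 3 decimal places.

p = (3/4)(1 − e^(−4d/3)) = 0.75 × (1 − e^(-1.6)) = 0.75 × (1 − 0.201897) = 0.598577.

0.599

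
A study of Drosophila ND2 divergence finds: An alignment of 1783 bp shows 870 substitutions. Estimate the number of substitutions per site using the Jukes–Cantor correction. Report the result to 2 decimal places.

0.79

p = 870/1783 ≈ 0.487942.
d = −(3/4) ln(1 − 4p/3) = −0.75 ln(1 − 0.650589) = −0.75 ln(0.349411)
  = −0.75 × (-1.051506) = 0.788630 substitutions/site.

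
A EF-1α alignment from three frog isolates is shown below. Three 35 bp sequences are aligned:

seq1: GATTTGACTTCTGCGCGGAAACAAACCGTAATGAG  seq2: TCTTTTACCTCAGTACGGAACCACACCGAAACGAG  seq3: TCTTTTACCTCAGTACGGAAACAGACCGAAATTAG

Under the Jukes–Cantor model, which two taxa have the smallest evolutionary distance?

seq1–seq2: 11/35 differ, p = 0.314, d = 0.407.
seq1–seq3: 10/35 differ, p = 0.286, d = 0.360.
seq2–seq3: 4/35 differ, p = 0.114, d = 0.124.
The smallest distance is between seq2 and seq3.

seq2 and seq3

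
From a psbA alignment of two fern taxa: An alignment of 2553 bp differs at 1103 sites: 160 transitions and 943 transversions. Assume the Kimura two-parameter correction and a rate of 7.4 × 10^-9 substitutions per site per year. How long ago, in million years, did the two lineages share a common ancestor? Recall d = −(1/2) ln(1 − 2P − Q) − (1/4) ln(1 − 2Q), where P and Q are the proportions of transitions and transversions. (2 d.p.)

P = 160/2553 ≈ 0.062671 and Q = 943/2553 ≈ 0.369369.
Under the Kimura two-parameter model, d = −½ ln(1 − 2P − Q) − ¼ ln(1 − 2Q).
1 − 2P − Q = 0.505289, giving −½ ln(0.505289) = 0.341312.
1 − 2Q = 0.261262, giving −¼ ln(0.261262) = 0.335558.
d = 0.341312 + 0.335558 = 0.676870.
Under a molecular clock d = 2μt, so t = d/(2μ) = 0.676870 / (2 × 7.4 × 10^-9) = 45.73 million years.

45.73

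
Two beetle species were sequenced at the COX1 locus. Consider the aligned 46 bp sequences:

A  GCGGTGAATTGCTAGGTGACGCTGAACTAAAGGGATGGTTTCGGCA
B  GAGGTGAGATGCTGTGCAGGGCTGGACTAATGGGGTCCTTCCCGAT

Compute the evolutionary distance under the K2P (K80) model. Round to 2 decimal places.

0.56

Of 46 sites, 8 differences are transitions and 10 are transversions, so P = 8/46 ≈ 0.173913 and Q = 10/46 ≈ 0.217391.
Under the Kimura two-parameter model, d = −½ ln(1 − 2P − Q) − ¼ ln(1 − 2Q).
1 − 2P − Q = 0.434783, giving −½ ln(0.434783) = 0.416454.
1 − 2Q = 0.565218, giving −¼ ln(0.565218) = 0.142636.
d = 0.416454 + 0.142636 = 0.559090.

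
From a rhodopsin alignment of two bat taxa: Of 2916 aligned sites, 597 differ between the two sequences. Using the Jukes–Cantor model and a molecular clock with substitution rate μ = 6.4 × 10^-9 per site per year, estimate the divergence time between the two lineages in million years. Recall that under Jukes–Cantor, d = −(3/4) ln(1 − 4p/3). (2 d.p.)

18.68

p = 597/2916 ≈ 0.204733.
d = −(3/4) ln(1 − 4p/3) = −0.75 ln(1 − 0.272977) = −0.75 ln(0.727023)
  = −0.75 × (-0.318797) = 0.239098 substitutions/site.
Under a molecular clock d = 2μt, so t = d/(2μ) = 0.239098 / (2 × 6.4 × 10^-9) = 18.68 million years.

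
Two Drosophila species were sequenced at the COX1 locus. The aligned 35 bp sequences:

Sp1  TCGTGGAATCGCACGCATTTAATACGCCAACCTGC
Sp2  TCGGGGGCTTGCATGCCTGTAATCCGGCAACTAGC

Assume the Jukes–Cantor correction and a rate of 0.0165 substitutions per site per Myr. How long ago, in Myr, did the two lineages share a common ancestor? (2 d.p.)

12.34

The sequences differ at 11 of 35 sites, so p = 11/35 ≈ 0.314286.
d = −(3/4) ln(1 − 4p/3) = −0.75 ln(1 − 0.419048) = −0.75 ln(0.580952)
  = −0.75 × (-0.543087) = 0.407315 substitutions/site.
Under a molecular clock d = 2μt, so t = d/(2μ) = 0.407315 / (2 × 0.0165) = 12.34 Myr.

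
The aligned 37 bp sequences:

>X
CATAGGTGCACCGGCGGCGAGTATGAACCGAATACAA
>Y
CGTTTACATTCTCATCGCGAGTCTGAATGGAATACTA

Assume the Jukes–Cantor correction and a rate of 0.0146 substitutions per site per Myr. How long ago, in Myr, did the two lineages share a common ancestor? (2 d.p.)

The sequences differ at 17 of 37 sites, so p = 17/37 ≈ 0.459459.
d = −(3/4) ln(1 − 4p/3) = −0.75 ln(1 − 0.612612) = −0.75 ln(0.387388)
  = −0.75 × (-0.948329) = 0.711247 substitutions/site.
Under a molecular clock d = 2μt, so t = d/(2μ) = 0.711247 / (2 × 0.0146) = 24.36 Myr.

24.36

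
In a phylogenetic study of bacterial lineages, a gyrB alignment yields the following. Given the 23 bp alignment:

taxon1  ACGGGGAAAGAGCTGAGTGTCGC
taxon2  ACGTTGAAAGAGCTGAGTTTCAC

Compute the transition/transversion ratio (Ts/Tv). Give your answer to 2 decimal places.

0.33

Transitions are A↔G and C↔T; transversions are all other mismatches.
Transitions: 1. Transversions: 3.
R = 1/3 = 0.333333… ≈ 0.33 (to 2 d.p.).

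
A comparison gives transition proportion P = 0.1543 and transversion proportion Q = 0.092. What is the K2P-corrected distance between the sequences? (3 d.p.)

0.307

Under the Kimura two-parameter model, d = −½ ln(1 − 2P − Q) − ¼ ln(1 − 2Q).
1 − 2P − Q = 0.5994, giving −½ ln(0.5994) = 0.255913.
1 − 2Q = 0.816, giving −¼ ln(0.816) = 0.050835.
d = 0.255913 + 0.050835 = 0.306748.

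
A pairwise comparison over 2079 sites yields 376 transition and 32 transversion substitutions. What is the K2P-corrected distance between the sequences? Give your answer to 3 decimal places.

P = 376/2079 ≈ 0.180856 and Q = 32/2079 ≈ 0.015392.
Under the Kimura two-parameter model, d = −½ ln(1 − 2P − Q) − ¼ ln(1 − 2Q).
1 − 2P − Q = 0.622896, giving −½ ln(0.622896) = 0.236688.
1 − 2Q = 0.969216, giving −¼ ln(0.969216) = 0.007817.
d = 0.236688 + 0.007817 = 0.244505.

0.245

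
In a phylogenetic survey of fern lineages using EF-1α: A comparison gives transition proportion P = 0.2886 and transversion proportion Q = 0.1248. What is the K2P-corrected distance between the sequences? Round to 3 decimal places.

0.677

Under the Kimura two-parameter model, d = −½ ln(1 − 2P − Q) − ¼ ln(1 − 2Q).
1 − 2P − Q = 0.298, giving −½ ln(0.298) = 0.605331.
1 − 2Q = 0.7504, giving −¼ ln(0.7504) = 0.071787.
d = 0.605331 + 0.071787 = 0.677118.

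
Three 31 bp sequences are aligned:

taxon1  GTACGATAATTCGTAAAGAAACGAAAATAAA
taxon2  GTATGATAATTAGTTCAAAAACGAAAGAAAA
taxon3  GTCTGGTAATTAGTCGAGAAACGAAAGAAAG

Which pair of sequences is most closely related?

taxon1–taxon2: 7/31 differ, p = 0.226, d = 0.269.
taxon1–taxon3: 9/31 differ, p = 0.290, d = 0.367.
taxon2–taxon3: 6/31 differ, p = 0.194, d = 0.224.
The smallest distance is between taxon2 and taxon3.

taxon2 and taxon3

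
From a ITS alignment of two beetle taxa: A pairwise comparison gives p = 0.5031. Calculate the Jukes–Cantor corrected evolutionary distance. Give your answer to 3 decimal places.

d = −(3/4) ln(1 − 4p/3) = −0.75 ln(1 − 0.6708) = −0.75 ln(0.3292)
  = −0.75 × (-1.111090) = 0.833318 substitutions/site.

0.833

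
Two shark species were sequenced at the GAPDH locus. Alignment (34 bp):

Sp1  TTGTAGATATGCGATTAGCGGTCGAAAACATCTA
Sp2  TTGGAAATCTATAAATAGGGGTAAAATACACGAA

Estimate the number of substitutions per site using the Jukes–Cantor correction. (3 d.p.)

The sequences differ at 14 of 34 sites, so p = 14/34 ≈ 0.411765.
d = −(3/4) ln(1 − 4p/3) = −0.75 ln(1 − 0.54902) = −0.75 ln(0.45098)
  = −0.75 × (-0.796332) = 0.597249 substitutions/site.

0.597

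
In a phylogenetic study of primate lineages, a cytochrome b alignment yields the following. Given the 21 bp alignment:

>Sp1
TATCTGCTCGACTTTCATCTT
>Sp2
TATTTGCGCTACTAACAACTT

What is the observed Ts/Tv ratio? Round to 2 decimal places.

Transitions are A↔G and C↔T; transversions are all other mismatches.
Transitions: 1. Transversions: 5.
R = 1/5 = 0.20.

0.20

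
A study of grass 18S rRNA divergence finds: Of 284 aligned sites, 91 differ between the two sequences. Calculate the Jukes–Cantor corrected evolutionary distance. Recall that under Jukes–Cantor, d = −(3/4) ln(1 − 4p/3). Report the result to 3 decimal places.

p = 91/284 ≈ 0.320423.
d = −(3/4) ln(1 − 4p/3) = −0.75 ln(1 − 0.427231) = −0.75 ln(0.572769)
  = −0.75 × (-0.557273) = 0.417955 substitutions/site.

0.418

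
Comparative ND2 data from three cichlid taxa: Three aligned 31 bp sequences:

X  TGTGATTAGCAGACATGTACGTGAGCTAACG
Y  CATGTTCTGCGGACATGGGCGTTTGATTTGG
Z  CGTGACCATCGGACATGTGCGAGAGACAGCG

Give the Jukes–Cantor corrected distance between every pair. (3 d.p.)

X–Y: 14/31 sites differ → p ≈ 0.451613, d = −0.75 ln(1 − 0.602151) = 0.691262 ≈ 0.691.
X–Z: 10/31 sites differ → p ≈ 0.322581, d = −0.75 ln(1 − 0.430108) = 0.421731 ≈ 0.422.
Y–Z: 13/31 sites differ → p ≈ 0.419355, d = −0.75 ln(1 − 0.55914) = 0.614271 ≈ 0.614.

d(X,Y) = 0.691, d(X,Z) = 0.422, d(Y,Z) = 0.614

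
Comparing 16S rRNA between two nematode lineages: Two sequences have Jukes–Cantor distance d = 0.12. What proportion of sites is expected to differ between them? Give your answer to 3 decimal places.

0.111

p = (3/4)(1 − e^(−4d/3)) = 0.75 × (1 − e^(-0.16)) = 0.75 × (1 − 0.852144) = 0.110892.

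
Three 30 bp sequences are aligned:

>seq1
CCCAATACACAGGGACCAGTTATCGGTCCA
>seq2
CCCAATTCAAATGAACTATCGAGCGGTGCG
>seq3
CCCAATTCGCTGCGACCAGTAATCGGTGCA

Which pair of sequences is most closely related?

seq1–seq2: 11/30 differ, p = 0.367, d = 0.503.
seq1–seq3: 6/30 differ, p = 0.200, d = 0.233.
seq2–seq3: 12/30 differ, p = 0.400, d = 0.572.
The smallest distance is between seq1 and seq3.

seq1 and seq3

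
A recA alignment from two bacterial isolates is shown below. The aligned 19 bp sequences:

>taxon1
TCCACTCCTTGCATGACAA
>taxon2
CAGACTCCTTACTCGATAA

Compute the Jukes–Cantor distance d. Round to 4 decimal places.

The sequences differ at 7 of 19 sites (1, 2, 3, 11, 13, 14, 17), so p = 7/19 ≈ 0.368421.
d = −(3/4) ln(1 − 4p/3) = −0.75 ln(1 − 0.491228) = −0.75 ln(0.508772)
  = −0.75 × (-0.675755) = 0.506816 substitutions/site.

0.5068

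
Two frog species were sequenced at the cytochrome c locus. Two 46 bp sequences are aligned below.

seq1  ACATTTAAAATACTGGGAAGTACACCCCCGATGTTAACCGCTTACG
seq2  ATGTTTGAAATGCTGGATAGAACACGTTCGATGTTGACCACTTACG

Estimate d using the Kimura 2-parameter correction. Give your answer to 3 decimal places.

0.340

Of 46 sites, 9 differences are transitions and 3 are transversions, so P = 9/46 ≈ 0.195652 and Q = 3/46 ≈ 0.065217.
Under the Kimura two-parameter model, d = −½ ln(1 − 2P − Q) − ¼ ln(1 − 2Q).
1 − 2P − Q = 0.543479, giving −½ ln(0.543479) = 0.304882.
1 − 2Q = 0.869566, giving −¼ ln(0.869566) = 0.034940.
d = 0.304882 + 0.034940 = 0.339822.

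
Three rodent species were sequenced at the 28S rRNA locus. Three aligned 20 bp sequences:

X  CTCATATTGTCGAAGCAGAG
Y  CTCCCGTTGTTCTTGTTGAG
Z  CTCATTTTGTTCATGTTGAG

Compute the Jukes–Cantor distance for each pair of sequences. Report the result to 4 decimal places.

X–Y: 9/20 sites differ → p = 0.45, d = −0.75 ln(1 − 0.6) = 0.687218 ≈ 0.6872.
X–Z: 6/20 sites differ → p = 0.3, d = −0.75 ln(1 − 0.4) = 0.383119 ≈ 0.3831.
Y–Z: 4/20 sites differ → p = 0.2, d = −0.75 ln(1 − 0.266667) = 0.232617 ≈ 0.2326.

d(X,Y) = 0.6872, d(X,Z) = 0.3831, d(Y,Z) = 0.2326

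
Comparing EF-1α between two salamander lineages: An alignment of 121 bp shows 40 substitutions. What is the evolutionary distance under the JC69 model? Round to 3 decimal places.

0.436

p = 40/121 ≈ 0.330579.
d = −(3/4) ln(1 − 4p/3) = −0.75 ln(1 − 0.440772) = −0.75 ln(0.559228)
  = −0.75 × (-0.581198) = 0.435899 substitutions/site.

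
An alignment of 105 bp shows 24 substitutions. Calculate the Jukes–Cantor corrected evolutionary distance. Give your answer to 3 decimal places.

p = 24/105 ≈ 0.228571.
d = −(3/4) ln(1 − 4p/3) = −0.75 ln(1 − 0.304761) = −0.75 ln(0.695239)
  = −0.75 × (-0.363500) = 0.272625 substitutions/site.

0.273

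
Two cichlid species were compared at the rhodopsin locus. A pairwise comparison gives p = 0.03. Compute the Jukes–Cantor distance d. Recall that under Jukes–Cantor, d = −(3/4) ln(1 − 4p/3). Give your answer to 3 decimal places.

d = −(3/4) ln(1 − 4p/3) = −0.75 ln(1 − 0.04) = −0.75 ln(0.96)
  = −0.75 × (-0.040822) = 0.030617 substitutions/site.

0.031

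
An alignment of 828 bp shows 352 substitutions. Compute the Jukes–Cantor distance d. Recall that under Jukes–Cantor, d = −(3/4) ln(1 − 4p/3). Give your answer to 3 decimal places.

0.627

p = 352/828 ≈ 0.425121.
d = −(3/4) ln(1 − 4p/3) = −0.75 ln(1 − 0.566828) = −0.75 ln(0.433172)
  = −0.75 × (-0.836620) = 0.627465 substitutions/site.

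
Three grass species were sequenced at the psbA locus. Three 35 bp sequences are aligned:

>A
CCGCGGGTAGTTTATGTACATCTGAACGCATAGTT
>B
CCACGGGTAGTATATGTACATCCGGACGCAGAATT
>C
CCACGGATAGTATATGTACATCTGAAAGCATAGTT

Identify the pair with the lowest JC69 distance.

A–B: 6/35 differ, p = 0.171, d = 0.195.
A–C: 4/35 differ, p = 0.114, d = 0.124.
B–C: 6/35 differ, p = 0.171, d = 0.195.
The smallest distance is between A and C.

A and C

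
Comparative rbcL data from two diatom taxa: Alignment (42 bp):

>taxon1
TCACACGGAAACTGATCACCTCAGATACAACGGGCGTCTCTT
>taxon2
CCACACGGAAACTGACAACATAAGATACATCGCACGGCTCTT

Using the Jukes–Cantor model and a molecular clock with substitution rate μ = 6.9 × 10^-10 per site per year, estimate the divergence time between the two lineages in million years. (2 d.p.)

182.87

The sequences differ at 9 of 42 sites (1, 16, 17, 20, 22, 30, 33, 34, 37), so p = 9/42 ≈ 0.214286.
d = −(3/4) ln(1 − 4p/3) = −0.75 ln(1 − 0.285715) = −0.75 ln(0.714285)
  = −0.75 × (-0.336473) = 0.252355 substitutions/site.
Under a molecular clock d = 2μt, so t = d/(2μ) = 0.252355 / (2 × 6.9 × 10^-10) = 182.87 million years.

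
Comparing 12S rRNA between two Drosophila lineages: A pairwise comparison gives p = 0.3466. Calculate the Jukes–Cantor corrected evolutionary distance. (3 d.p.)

0.465

d = −(3/4) ln(1 − 4p/3) = −0.75 ln(1 − 0.462133) = −0.75 ln(0.537867)
  = −0.75 × (-0.620144) = 0.465108 substitutions/site.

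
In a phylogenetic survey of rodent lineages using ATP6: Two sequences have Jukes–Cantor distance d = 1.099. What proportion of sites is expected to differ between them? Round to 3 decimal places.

p = (3/4)(1 − e^(−4d/3)) = 0.75 × (1 − e^(-1.465333)) = 0.75 × (1 − 0.231001) = 0.576749.

0.577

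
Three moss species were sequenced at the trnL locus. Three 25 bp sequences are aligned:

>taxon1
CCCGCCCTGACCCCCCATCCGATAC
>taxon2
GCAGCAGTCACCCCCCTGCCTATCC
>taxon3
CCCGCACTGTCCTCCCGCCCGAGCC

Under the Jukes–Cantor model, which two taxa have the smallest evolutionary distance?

taxon1 and taxon3

taxon1–taxon2: 9/25 differ, p = 0.360, d = 0.490.
taxon1–taxon3: 7/25 differ, p = 0.280, d = 0.351.
taxon2–taxon3: 10/25 differ, p = 0.400, d = 0.572.
The smallest distance is between taxon1 and taxon3.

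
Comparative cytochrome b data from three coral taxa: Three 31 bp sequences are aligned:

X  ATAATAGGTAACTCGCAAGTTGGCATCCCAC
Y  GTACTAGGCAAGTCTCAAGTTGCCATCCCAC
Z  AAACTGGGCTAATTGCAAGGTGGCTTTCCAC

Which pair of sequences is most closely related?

X–Y: 6/31 differ, p = 0.194, d = 0.224.
X–Z: 10/31 differ, p = 0.323, d = 0.422.
Y–Z: 11/31 differ, p = 0.355, d = 0.481.
The smallest distance is between X and Y.

X and Y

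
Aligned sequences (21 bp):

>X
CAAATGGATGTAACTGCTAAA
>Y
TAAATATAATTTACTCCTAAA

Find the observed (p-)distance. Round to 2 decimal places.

The sequences differ at 7 of 21 positions (sites 1, 6, 7, 9, 10, 12, 16).
p = 7/21 = 0.333333… ≈ 0.33 (to 2 d.p.).

0.33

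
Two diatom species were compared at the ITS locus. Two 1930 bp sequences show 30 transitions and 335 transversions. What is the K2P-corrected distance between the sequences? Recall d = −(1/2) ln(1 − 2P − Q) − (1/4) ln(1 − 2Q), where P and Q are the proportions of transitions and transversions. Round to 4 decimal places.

0.2211

P = 30/1930 ≈ 0.015544 and Q = 335/1930 ≈ 0.173575.
Under the Kimura two-parameter model, d = −½ ln(1 − 2P − Q) − ¼ ln(1 − 2Q).
1 − 2P − Q = 0.795337, giving −½ ln(0.795337) = 0.114495.
1 − 2Q = 0.65285, giving −¼ ln(0.65285) = 0.106602.
d = 0.114495 + 0.106602 = 0.221097.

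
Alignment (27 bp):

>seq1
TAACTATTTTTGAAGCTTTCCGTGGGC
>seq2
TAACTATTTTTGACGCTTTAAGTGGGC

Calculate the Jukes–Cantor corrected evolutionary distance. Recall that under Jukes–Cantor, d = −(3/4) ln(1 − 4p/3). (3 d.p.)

The sequences differ at 3 of 27 sites (14, 20, 21), so p = 3/27 ≈ 0.111111.
d = −(3/4) ln(1 − 4p/3) = −0.75 ln(1 − 0.148148) = −0.75 ln(0.851852)
  = −0.75 × (-0.160342) = 0.120257 substitutions/site.

0.120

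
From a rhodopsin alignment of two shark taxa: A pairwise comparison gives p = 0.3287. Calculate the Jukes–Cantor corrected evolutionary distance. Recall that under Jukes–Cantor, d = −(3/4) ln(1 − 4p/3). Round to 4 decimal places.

0.4325

d = −(3/4) ln(1 − 4p/3) = −0.75 ln(1 − 0.438267) = −0.75 ln(0.561733)
  = −0.75 × (-0.576729) = 0.432547 substitutions/site.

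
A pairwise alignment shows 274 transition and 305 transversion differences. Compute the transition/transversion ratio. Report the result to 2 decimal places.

0.90

R = 274/305 = 0.898360… ≈ 0.90 (to 2 d.p.).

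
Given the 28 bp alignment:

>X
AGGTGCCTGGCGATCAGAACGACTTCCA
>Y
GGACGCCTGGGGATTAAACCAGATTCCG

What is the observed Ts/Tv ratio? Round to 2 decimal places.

Transitions are A↔G and C↔T; transversions are all other mismatches.
Transitions: 8. Transversions: 3.
R = 8/3 = 2.666666… ≈ 2.67 (to 2 d.p.).

2.67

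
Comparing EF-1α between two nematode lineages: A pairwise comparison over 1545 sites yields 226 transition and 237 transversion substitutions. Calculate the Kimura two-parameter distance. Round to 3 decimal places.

P = 226/1545 ≈ 0.146278 and Q = 237/1545 ≈ 0.153398.
Under the Kimura two-parameter model, d = −½ ln(1 − 2P − Q) − ¼ ln(1 − 2Q).
1 − 2P − Q = 0.554046, giving −½ ln(0.554046) = 0.295254.
1 − 2Q = 0.693204, giving −¼ ln(0.693204) = 0.091608.
d = 0.295254 + 0.091608 = 0.386862.

0.387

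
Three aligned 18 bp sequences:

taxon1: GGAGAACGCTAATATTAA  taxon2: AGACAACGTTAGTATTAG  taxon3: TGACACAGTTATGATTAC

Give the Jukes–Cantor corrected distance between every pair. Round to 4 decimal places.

d(taxon1,taxon2) = 0.3470, d(taxon1,taxon3) = 0.6735, d(taxon2,taxon3) = 0.4408

taxon1–taxon2: 5/18 sites differ → p ≈ 0.277778, d = −0.75 ln(1 − 0.370371) = 0.346968 ≈ 0.3470.
taxon1–taxon3: 8/18 sites differ → p ≈ 0.444444, d = −0.75 ln(1 − 0.592592) = 0.673455 ≈ 0.6735.
taxon2–taxon3: 6/18 sites differ → p ≈ 0.333333, d = −0.75 ln(1 − 0.444444) = 0.440839 ≈ 0.4408.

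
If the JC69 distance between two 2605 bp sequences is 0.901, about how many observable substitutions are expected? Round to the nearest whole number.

Invert JC69: p = (3/4)(1 − e^(−4d/3)) = 0.75 × (1 − e^(-1.201333)) = 0.75 × (1 − 0.300793) = 0.524405.
Expected differing sites = pL ≈ 0.524405 × 2605 = 1366.075025 ≈ 1366.

1366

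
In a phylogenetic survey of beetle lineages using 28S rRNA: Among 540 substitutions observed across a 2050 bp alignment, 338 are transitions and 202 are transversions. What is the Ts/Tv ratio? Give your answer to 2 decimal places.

R = 338/202 = 1.673267… ≈ 1.67 (to 2 d.p.).

1.67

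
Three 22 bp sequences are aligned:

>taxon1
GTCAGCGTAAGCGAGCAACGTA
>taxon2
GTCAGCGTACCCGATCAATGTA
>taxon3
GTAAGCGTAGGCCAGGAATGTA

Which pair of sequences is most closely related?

taxon1 and taxon2

taxon1–taxon2: 4/22 differ, p = 0.182, d = 0.208.
taxon1–taxon3: 5/22 differ, p = 0.227, d = 0.271.
taxon2–taxon3: 6/22 differ, p = 0.273, d = 0.339.
The smallest distance is between taxon1 and taxon2.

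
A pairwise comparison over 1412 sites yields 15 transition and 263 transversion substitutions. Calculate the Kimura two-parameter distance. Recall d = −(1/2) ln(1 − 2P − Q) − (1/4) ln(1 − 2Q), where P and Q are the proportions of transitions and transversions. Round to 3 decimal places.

0.233

P = 15/1412 ≈ 0.010623 and Q = 263/1412 ≈ 0.186261.
Under the Kimura two-parameter model, d = −½ ln(1 − 2P − Q) − ¼ ln(1 − 2Q).
1 − 2P − Q = 0.792493, giving −½ ln(0.792493) = 0.116286.
1 − 2Q = 0.627478, giving −¼ ln(0.627478) = 0.116512.
d = 0.116286 + 0.116512 = 0.232798.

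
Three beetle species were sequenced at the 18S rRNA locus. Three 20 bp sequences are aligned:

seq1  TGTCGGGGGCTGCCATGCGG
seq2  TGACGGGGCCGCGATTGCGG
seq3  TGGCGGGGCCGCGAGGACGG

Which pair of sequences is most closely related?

seq2 and seq3

seq1–seq2: 7/20 differ, p = 0.350, d = 0.471.
seq1–seq3: 9/20 differ, p = 0.450, d = 0.687.
seq2–seq3: 4/20 differ, p = 0.200, d = 0.233.
The smallest distance is between seq2 and seq3.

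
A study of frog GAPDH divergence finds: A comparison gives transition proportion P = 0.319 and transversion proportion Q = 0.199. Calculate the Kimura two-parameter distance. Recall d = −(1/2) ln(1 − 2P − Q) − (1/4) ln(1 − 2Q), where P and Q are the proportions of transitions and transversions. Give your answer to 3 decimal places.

1.034

Under the Kimura two-parameter model, d = −½ ln(1 − 2P − Q) − ¼ ln(1 − 2Q).
1 − 2P − Q = 0.163, giving −½ ln(0.163) = 0.907003.
1 − 2Q = 0.602, giving −¼ ln(0.602) = 0.126874.
d = 0.907003 + 0.126874 = 1.033877.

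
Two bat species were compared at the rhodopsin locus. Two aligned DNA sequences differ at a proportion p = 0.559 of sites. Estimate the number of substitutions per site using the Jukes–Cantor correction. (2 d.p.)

1.03

d = −(3/4) ln(1 − 4p/3) = −0.75 ln(1 − 0.745333) = −0.75 ln(0.254667)
  = −0.75 × (-1.367798) = 1.025849 substitutions/site.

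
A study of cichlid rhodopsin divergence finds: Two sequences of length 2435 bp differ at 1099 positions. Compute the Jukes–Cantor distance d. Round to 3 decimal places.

0.691

p = 1099/2435 ≈ 0.451335.
d = −(3/4) ln(1 − 4p/3) = −0.75 ln(1 − 0.60178) = −0.75 ln(0.39822)
  = −0.75 × (-0.920751) = 0.690563 substitutions/site.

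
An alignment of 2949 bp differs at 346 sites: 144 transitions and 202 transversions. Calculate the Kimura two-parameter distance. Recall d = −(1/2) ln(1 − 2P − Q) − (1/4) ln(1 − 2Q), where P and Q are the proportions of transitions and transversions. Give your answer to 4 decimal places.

0.1277

P = 144/2949 ≈ 0.04883 and Q = 202/2949 ≈ 0.068498.
Under the Kimura two-parameter model, d = −½ ln(1 − 2P − Q) − ¼ ln(1 − 2Q).
1 − 2P − Q = 0.833842, giving −½ ln(0.833842) = 0.090856.
1 − 2Q = 0.863004, giving −¼ ln(0.863004) = 0.036834.
d = 0.090856 + 0.036834 = 0.127690.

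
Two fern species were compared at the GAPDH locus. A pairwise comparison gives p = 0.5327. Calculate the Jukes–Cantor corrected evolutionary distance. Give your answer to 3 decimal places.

0.929

d = −(3/4) ln(1 − 4p/3) = −0.75 ln(1 − 0.710267) = −0.75 ln(0.289733)
  = −0.75 × (-1.238795) = 0.929096 substitutions/site.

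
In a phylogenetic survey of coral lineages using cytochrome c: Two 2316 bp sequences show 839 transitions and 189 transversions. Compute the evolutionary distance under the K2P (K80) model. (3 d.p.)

P = 839/2316 ≈ 0.362263 and Q = 189/2316 ≈ 0.081606.
Under the Kimura two-parameter model, d = −½ ln(1 − 2P − Q) − ¼ ln(1 − 2Q).
1 − 2P − Q = 0.193868, giving −½ ln(0.193868) = 0.820289.
1 − 2Q = 0.836788, giving −¼ ln(0.836788) = 0.044546.
d = 0.820289 + 0.044546 = 0.864835.

0.865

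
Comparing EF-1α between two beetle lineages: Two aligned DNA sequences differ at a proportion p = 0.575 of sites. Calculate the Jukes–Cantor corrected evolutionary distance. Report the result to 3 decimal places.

d = −(3/4) ln(1 − 4p/3) = −0.75 ln(1 − 0.766667) = −0.75 ln(0.233333)
  = −0.75 × (-1.455289) = 1.091467 substitutions/site.

1.091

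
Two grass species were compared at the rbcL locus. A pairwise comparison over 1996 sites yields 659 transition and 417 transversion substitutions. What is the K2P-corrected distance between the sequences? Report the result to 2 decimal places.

1.15

P = 659/1996 ≈ 0.33016 and Q = 417/1996 ≈ 0.208918.
Under the Kimura two-parameter model, d = −½ ln(1 − 2P − Q) − ¼ ln(1 − 2Q).
1 − 2P − Q = 0.130762, giving −½ ln(0.130762) = 1.017188.
1 − 2Q = 0.582164, giving −¼ ln(0.582164) = 0.135251.
d = 1.017188 + 0.135251 = 1.152439.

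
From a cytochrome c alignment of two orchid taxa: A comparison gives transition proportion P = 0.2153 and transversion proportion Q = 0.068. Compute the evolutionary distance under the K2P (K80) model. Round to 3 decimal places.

Under the Kimura two-parameter model, d = −½ ln(1 − 2P − Q) − ¼ ln(1 − 2Q).
1 − 2P − Q = 0.5014, giving −½ ln(0.5014) = 0.345176.
1 − 2Q = 0.864, giving −¼ ln(0.864) = 0.036546.
d = 0.345176 + 0.036546 = 0.381722.

0.382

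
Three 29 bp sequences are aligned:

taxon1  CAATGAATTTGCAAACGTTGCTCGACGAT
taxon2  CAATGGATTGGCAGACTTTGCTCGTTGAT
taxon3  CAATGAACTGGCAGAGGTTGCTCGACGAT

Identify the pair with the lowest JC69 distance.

taxon1–taxon2: 6/29 differ, p = 0.207, d = 0.242.
taxon1–taxon3: 4/29 differ, p = 0.138, d = 0.152.
taxon2–taxon3: 6/29 differ, p = 0.207, d = 0.242.
The smallest distance is between taxon1 and taxon3.

taxon1 and taxon3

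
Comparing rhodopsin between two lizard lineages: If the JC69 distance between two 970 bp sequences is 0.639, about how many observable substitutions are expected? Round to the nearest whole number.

417

Invert JC69: p = (3/4)(1 − e^(−4d/3)) = 0.75 × (1 − e^(-0.852)) = 0.75 × (1 − 0.426561) = 0.430079.
Expected differing sites = pL ≈ 0.430079 × 970 = 417.17663 ≈ 417.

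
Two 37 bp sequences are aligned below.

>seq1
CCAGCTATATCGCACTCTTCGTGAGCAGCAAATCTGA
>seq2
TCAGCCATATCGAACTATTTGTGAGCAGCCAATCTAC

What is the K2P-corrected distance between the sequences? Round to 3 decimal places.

Of 37 sites, 4 differences are transitions and 4 are transversions, so P = 4/37 ≈ 0.108108 and Q = 4/37 ≈ 0.108108.
Under the Kimura two-parameter model, d = −½ ln(1 − 2P − Q) − ¼ ln(1 − 2Q).
1 − 2P − Q = 0.675676, giving −½ ln(0.675676) = 0.196021.
1 − 2Q = 0.783784, giving −¼ ln(0.783784) = 0.060905.
d = 0.196021 + 0.060905 = 0.256926.

0.257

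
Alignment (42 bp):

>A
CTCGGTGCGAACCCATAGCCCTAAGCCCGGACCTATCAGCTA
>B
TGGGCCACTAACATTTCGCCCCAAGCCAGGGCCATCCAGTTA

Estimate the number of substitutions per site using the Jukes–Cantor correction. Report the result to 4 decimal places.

The sequences differ at 18 of 42 sites, so p = 18/42 ≈ 0.428571.
d = −(3/4) ln(1 − 4p/3) = −0.75 ln(1 − 0.571428) = −0.75 ln(0.428572)
  = −0.75 × (-0.847297) = 0.635473 substitutions/site.

0.6355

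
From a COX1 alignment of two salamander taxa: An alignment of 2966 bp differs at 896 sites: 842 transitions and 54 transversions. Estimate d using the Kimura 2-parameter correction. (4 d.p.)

P = 842/2966 ≈ 0.283884 and Q = 54/2966 ≈ 0.018206.
Under the Kimura two-parameter model, d = −½ ln(1 − 2P − Q) − ¼ ln(1 − 2Q).
1 − 2P − Q = 0.414026, giving −½ ln(0.414026) = 0.440913.
1 − 2Q = 0.963588, giving −¼ ln(0.963588) = 0.009273.
d = 0.440913 + 0.009273 = 0.450186.

0.4502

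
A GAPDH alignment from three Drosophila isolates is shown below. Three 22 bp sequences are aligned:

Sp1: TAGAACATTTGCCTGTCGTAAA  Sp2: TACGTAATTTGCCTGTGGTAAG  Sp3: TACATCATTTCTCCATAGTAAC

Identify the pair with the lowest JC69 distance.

Sp1 and Sp2

Sp1–Sp2: 6/22 differ, p = 0.273, d = 0.339.
Sp1–Sp3: 8/22 differ, p = 0.364, d = 0.497.
Sp2–Sp3: 8/22 differ, p = 0.364, d = 0.497.
The smallest distance is between Sp1 and Sp2.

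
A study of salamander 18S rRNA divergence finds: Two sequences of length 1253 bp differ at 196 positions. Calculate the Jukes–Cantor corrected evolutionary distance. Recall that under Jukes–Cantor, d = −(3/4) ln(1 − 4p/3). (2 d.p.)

0.18

p = 196/1253 ≈ 0.156425.
d = −(3/4) ln(1 − 4p/3) = −0.75 ln(1 − 0.208567) = −0.75 ln(0.791433)
  = −0.75 × (-0.233910) = 0.175433 substitutions/site.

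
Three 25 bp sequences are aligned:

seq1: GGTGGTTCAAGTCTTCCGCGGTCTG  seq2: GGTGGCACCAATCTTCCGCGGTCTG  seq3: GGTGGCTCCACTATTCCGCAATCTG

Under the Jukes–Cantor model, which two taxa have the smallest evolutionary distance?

seq1 and seq2

seq1–seq2: 4/25 differ, p = 0.160, d = 0.180.
seq1–seq3: 6/25 differ, p = 0.240, d = 0.289.
seq2–seq3: 5/25 differ, p = 0.200, d = 0.233.
The smallest distance is between seq1 and seq2.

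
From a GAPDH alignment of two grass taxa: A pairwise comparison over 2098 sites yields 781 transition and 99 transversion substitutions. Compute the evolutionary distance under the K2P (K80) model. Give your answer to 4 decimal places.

0.8092

P = 781/2098 ≈ 0.372259 and Q = 99/2098 ≈ 0.047188.
Under the Kimura two-parameter model, d = −½ ln(1 − 2P − Q) − ¼ ln(1 − 2Q).
1 − 2P − Q = 0.208294, giving −½ ln(0.208294) = 0.784402.
1 − 2Q = 0.905624, giving −¼ ln(0.905624) = 0.024783.
d = 0.784402 + 0.024783 = 0.809185.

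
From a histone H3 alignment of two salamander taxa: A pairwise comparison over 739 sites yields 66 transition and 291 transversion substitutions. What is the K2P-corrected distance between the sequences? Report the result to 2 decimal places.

0.81

P = 66/739 ≈ 0.08931 and Q = 291/739 ≈ 0.393775.
Under the Kimura two-parameter model, d = −½ ln(1 − 2P − Q) − ¼ ln(1 − 2Q).
1 − 2P − Q = 0.427605, giving −½ ln(0.427605) = 0.424778.
1 − 2Q = 0.21245, giving −¼ ln(0.21245) = 0.387262.
d = 0.424778 + 0.387262 = 0.812040.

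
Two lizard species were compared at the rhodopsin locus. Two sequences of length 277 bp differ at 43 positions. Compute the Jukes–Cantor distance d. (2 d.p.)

p = 43/277 ≈ 0.155235.
d = −(3/4) ln(1 − 4p/3) = −0.75 ln(1 − 0.20698) = −0.75 ln(0.79302)
  = −0.75 × (-0.231907) = 0.173930 substitutions/site.

0.17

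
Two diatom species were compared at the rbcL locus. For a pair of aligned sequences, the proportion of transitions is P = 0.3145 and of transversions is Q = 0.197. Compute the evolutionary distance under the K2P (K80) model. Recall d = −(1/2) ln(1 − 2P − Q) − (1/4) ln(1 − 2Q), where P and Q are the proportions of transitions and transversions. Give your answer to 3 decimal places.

1.000

Under the Kimura two-parameter model, d = −½ ln(1 − 2P − Q) − ¼ ln(1 − 2Q).
1 − 2P − Q = 0.174, giving −½ ln(0.174) = 0.874350.
1 − 2Q = 0.606, giving −¼ ln(0.606) = 0.125219.
d = 0.874350 + 0.125219 = 0.999569.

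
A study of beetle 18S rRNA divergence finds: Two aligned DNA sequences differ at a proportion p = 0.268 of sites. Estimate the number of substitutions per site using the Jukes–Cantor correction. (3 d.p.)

0.332

d = −(3/4) ln(1 − 4p/3) = −0.75 ln(1 − 0.357333) = −0.75 ln(0.642667)
  = −0.75 × (-0.442129) = 0.331597 substitutions/site.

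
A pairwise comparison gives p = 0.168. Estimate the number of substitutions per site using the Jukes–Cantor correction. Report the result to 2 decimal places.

0.19

d = −(3/4) ln(1 − 4p/3) = −0.75 ln(1 − 0.224) = −0.75 ln(0.776)
  = −0.75 × (-0.253603) = 0.190202 substitutions/site.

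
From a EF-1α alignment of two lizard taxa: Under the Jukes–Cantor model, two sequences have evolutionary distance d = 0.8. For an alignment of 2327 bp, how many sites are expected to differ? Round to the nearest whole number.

Invert JC69: p = (3/4)(1 − e^(−4d/3)) = 0.75 × (1 − e^(-1.066667)) = 0.75 × (1 − 0.344154) = 0.491885.
Expected differing sites = pL ≈ 0.491885 × 2327 = 1144.616395 ≈ 1145.

1145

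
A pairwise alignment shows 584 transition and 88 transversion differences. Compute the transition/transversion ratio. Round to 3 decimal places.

R = 584/88 = 6.636363… ≈ 6.636 (to 3 d.p.).

6.636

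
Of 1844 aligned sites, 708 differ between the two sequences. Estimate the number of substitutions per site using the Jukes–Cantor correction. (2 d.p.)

p = 708/1844 ≈ 0.383948.
d = −(3/4) ln(1 − 4p/3) = −0.75 ln(1 − 0.511931) = −0.75 ln(0.488069)
  = −0.75 × (-0.717298) = 0.537974 substitutions/site.

0.54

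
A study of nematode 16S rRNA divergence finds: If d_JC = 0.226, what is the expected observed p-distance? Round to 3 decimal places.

0.195

p = (3/4)(1 − e^(−4d/3)) = 0.75 × (1 − e^(-0.301333)) = 0.75 × (1 − 0.739831) = 0.195127.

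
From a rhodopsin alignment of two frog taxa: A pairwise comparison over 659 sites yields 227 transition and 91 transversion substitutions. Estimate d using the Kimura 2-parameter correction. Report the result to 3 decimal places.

P = 227/659 ≈ 0.344461 and Q = 91/659 ≈ 0.138088.
Under the Kimura two-parameter model, d = −½ ln(1 − 2P − Q) − ¼ ln(1 − 2Q).
1 − 2P − Q = 0.17299, giving −½ ln(0.17299) = 0.877261.
1 − 2Q = 0.723824, giving −¼ ln(0.723824) = 0.080802.
d = 0.877261 + 0.080802 = 0.958063.

0.958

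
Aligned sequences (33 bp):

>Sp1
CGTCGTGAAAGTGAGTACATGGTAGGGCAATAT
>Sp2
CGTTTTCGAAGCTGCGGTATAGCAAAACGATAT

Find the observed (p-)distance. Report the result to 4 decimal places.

The sequences differ at 17 of 33 positions.
p = 17/33 = 0.515151… ≈ 0.5152 (to 4 d.p.).

0.5152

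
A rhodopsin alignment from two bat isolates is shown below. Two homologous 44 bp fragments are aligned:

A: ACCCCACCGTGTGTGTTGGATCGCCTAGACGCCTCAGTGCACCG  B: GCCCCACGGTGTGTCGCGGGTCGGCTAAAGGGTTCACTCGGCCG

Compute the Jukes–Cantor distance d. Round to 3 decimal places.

The sequences differ at 15 of 44 sites, so p = 15/44 ≈ 0.340909.
d = −(3/4) ln(1 − 4p/3) = −0.75 ln(1 − 0.454545) = −0.75 ln(0.545455)
  = −0.75 × (-0.606135) = 0.454601 substitutions/site.

0.455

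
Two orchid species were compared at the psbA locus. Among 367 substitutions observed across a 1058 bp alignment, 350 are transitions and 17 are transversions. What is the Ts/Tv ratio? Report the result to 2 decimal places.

20.59

R = 350/17 = 20.588235… ≈ 20.59 (to 2 d.p.).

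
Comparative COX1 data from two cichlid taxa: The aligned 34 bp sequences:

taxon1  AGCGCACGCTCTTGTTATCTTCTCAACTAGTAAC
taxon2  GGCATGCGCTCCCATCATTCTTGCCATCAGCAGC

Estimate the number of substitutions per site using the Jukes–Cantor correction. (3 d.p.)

0.824

The sequences differ at 17 of 34 sites, so p = 17/34 = 0.5.
d = −(3/4) ln(1 − 4p/3) = −0.75 ln(1 − 0.666667) = −0.75 ln(0.333333)
  = −0.75 × (-1.098613) = 0.823960 substitutions/site.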